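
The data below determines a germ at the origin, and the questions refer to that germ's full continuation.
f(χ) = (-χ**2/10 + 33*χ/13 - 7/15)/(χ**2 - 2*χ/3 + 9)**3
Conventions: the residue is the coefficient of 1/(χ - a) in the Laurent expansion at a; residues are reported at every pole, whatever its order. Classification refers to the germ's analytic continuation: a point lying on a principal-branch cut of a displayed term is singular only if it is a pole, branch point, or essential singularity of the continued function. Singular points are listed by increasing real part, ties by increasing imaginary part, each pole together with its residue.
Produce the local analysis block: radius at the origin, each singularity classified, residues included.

Denominator factor (χ**2 - 2*χ/3 + 9)^3: discriminant -320/9, complex-conjugate roots (1/3) + ((4/3)*sqrt(5))*i and (1/3) - ((4/3)*sqrt(5))*i; poles of order 3, moduli 3 and 3.
The radius of convergence is the smallest modulus among the singular points: 3.
The factor χ**2 - 2*χ/3 + 9 splits as (χ - a)(χ - a') with a = (1/3) - ((4/3)*sqrt(5))*i, a' = (1/3) + ((4/3)*sqrt(5))*i. At the order-3 pole a set g(χ) = (χ - a)^3*f(χ) = [-χ**2/10 + 33*χ/13 - 7/15] / (χ - a')^3.
Order-3 pole: residue = g''(a)/2; g''((1/3) - ((4/3)*sqrt(5))*i) = ((6831/133120000)*sqrt(5))*i, so the residue is ((6831/266240000)*sqrt(5))*i.
The factor χ**2 - 2*χ/3 + 9 splits as (χ - a)(χ - a') with a = (1/3) + ((4/3)*sqrt(5))*i, a' = (1/3) - ((4/3)*sqrt(5))*i. At the order-3 pole a set g(χ) = (χ - a)^3*f(χ) = [-χ**2/10 + 33*χ/13 - 7/15] / (χ - a')^3.
Order-3 pole: residue = g''(a)/2; g''((1/3) + ((4/3)*sqrt(5))*i) = -((6831/133120000)*sqrt(5))*i, so the residue is -((6831/266240000)*sqrt(5))*i.
List the singular points by increasing real part (a conjugate pair: the negative imaginary part first).

Radius of convergence at 0: 3.
At (1/3) - ((4/3)*sqrt(5))*i: a pole of order 3; residue ((6831/266240000)*sqrt(5))*i.
At (1/3) + ((4/3)*sqrt(5))*i: a pole of order 3; residue -((6831/266240000)*sqrt(5))*i.


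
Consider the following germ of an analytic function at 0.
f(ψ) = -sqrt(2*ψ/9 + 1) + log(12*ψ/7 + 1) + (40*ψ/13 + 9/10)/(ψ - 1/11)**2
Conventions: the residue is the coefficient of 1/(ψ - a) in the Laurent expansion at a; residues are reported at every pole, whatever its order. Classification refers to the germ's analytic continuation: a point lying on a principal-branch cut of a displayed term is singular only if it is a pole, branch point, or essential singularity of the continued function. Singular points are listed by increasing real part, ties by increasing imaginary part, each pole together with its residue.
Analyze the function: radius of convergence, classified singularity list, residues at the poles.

Denominator factor (ψ - 1/11)^2: pole of order 2 at 1/11, modulus 1/11.
Branch term (-1)*sqrt(1 - ψ/(-9/2)): its argument vanishes at ψ = -9/2, a square-root branch point, modulus 9/2.
Branch term (1)*log(1 - ψ/(-7/12)): its argument vanishes at ψ = -7/12, a logarithmic branch point, modulus 7/12.
The radius of convergence is the smallest modulus among the singular points: 1/11.
The branch terms are analytic at 1/11 and contribute nothing to the residue; only the rational part matters.
At the order-2 pole 1/11 set g(ψ) = (ψ - (1/11))^2*(rational part) = 40*ψ/13 + 9/10.
Order-2 pole: residue = g'(a); g'(1/11) = 40/13, so the residue is 40/13.
List the singular points by increasing real part (a conjugate pair: the negative imaginary part first).

Radius of convergence at 0: 1/11.
At -9/2: an algebraic (square-root) branch point.
At -7/12: a logarithmic branch point.
At 1/11: a pole of order 2; residue 40/13.


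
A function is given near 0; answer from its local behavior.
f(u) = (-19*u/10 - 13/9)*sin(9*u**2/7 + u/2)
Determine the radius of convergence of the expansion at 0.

The radius of convergence is infinite.

The factor sin(9*u**2/7 + u/2) is entire and contributes no finite singular point.
The polynomial part has no poles.
No finite singular points: the Taylor series at 0 converges everywhere.


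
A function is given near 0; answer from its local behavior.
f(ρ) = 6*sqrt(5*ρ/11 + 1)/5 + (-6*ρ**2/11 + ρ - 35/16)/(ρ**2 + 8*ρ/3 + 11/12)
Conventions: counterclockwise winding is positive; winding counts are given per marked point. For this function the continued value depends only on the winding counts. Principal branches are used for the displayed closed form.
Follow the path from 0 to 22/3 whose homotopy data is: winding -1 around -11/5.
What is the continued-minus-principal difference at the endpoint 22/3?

The rational part is single-valued and drops out of the difference; each branch term changes only by its own monodromy.
(6/5)*sqrt(1 - ρ/(-11/5)): winding -1 is odd, the square root flips sign, contributing -2*(6/5)*sqrt(1 - (22/3)/(-11/5)) = -2*(6/5)*sqrt(13/3) = -(4/5)*sqrt(39).
Summing the contributions at ρ = 22/3 gives -(4/5)*sqrt(39).

Continued minus principal equals -(4/5)*sqrt(39).


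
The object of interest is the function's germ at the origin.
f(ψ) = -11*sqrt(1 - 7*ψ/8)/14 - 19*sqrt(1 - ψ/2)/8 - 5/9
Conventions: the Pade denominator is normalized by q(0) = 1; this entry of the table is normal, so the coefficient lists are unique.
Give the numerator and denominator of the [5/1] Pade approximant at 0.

The Pade approximant has numerator coefficients [-1873/504, 180113903/56044800, -302331/711680, -4562133/113868800, -28151271/3643801600, -35500029/23320330240]; denominator coefficients [1, -68111/111200].

Taylor coefficients needed (expand at 0): a_0 = -1873/504, a_1 = 15/16, a_2 = 153/1024, a_3 = 843/16384, a_4 = 24945/1048576, a_5 = 218925/16777216, a_6 = 4290993/536870912.
Write the denominator as Q(ψ) = 1 + q1*ψ. Requiring Q*f - P = O(ψ^7) with deg P <= 5 kills the coefficients of ψ^6..ψ^6 in Q*f:
  ψ^6: a_6 + q1*a_5 = 0, i.e. 4290993/536870912 + (218925/16777216)*q1 = 0.
Solving this linear system: q1 = -68111/111200.
The numerator is Q*f truncated at degree 5: P0 = a_0 = -1873/504; P1 = a_1 + q1*a_0 = 180113903/56044800; P2 = a_2 + q1*a_1 = -302331/711680; P3 = a_3 + q1*a_2 = -4562133/113868800; P4 = a_4 + q1*a_3 = -28151271/3643801600; P5 = a_5 + q1*a_4 = -35500029/23320330240.


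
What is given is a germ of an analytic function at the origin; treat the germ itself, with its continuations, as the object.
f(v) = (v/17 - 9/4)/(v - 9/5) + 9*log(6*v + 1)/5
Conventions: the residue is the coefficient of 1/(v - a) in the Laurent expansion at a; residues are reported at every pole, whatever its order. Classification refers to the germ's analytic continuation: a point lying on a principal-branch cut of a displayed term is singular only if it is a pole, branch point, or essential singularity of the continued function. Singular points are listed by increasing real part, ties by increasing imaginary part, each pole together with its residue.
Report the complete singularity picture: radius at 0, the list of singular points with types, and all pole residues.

Radius of convergence at 0: 1/6.
At -1/6: a logarithmic branch point.
At 9/5: a pole of order 1; residue -729/340.

Denominator factor (v - 9/5): pole of order 1 at 9/5, modulus 9/5.
Branch term (9/5)*log(1 - v/(-1/6)): its argument vanishes at v = -1/6, a logarithmic branch point, modulus 1/6.
The radius of convergence is the smallest modulus among the singular points: 1/6.
The branch term is analytic at 9/5 and contributes nothing to the residue; only the rational part matters.
At the order-1 pole 9/5 set g(v) = (v - (9/5))*(rational part) = v/17 - 9/4.
Simple pole: residue = g(a) at a = 9/5, which is -729/340.
List the singular points by increasing real part (a conjugate pair: the negative imaginary part first).


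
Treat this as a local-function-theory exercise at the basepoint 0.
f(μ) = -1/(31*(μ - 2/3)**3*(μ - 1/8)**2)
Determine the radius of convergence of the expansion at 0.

Denominator factor (μ - 1/8)^2: pole of order 2 at 1/8, modulus 1/8.
Denominator factor (μ - 2/3)^3: pole of order 3 at 2/3, modulus 2/3.
The radius of convergence is the smallest modulus among the singular points: 1/8.

The radius of convergence is 1/8.


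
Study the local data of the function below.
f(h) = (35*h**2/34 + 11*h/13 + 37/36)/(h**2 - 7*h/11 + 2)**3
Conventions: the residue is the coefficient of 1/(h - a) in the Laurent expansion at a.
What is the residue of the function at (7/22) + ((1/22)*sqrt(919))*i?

The factor h**2 - 7*h/11 + 2 splits as (h - a)(h - a') with a = (7/22) + ((1/22)*sqrt(919))*i, a' = (7/22) - ((1/22)*sqrt(919))*i. At the order-3 pole a set g(h) = (h - a)^3*f(h) = [35*h**2/34 + 11*h/13 + 37/36] / (h - a')^3.
Order-3 pole: residue = g''(a)/2; g''((7/22) + ((1/22)*sqrt(919))*i) = -((2630247664/514588483617)*sqrt(919))*i, so the residue is -((1315123832/514588483617)*sqrt(919))*i.

The residue is -((1315123832/514588483617)*sqrt(919))*i.


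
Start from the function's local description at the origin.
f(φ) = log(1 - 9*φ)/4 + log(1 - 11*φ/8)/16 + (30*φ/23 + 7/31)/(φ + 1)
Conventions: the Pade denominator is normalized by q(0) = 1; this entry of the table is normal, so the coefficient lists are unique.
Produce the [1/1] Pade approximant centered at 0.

The Pade approximant has numerator coefficients [7/31, -1108099919/337838720]; denominator coefficients [1, -16445953/1836080].

Taylor coefficients needed (expand at 0): a_0 = 7/31, a_1 = -114755/91264, a_2 = -16445953/1460224.
Write the denominator as Q(φ) = 1 + q1*φ. Requiring Q*f - P = O(φ^3) with deg P <= 1 kills the coefficients of φ^2..φ^2 in Q*f:
  φ^2: a_2 + q1*a_1 = 0, i.e. -16445953/1460224 + (-114755/91264)*q1 = 0.
Solving this linear system: q1 = -16445953/1836080.
The numerator is Q*f truncated at degree 1: P0 = a_0 = 7/31; P1 = a_1 + q1*a_0 = -1108099919/337838720.


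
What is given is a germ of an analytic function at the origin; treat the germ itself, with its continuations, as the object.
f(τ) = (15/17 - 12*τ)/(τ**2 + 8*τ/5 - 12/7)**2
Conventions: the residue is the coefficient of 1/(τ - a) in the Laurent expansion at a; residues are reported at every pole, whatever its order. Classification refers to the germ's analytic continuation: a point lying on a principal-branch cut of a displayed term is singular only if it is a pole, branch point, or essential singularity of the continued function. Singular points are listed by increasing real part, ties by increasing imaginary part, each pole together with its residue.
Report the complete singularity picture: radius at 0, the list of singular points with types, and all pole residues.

Denominator factor (τ**2 + 8*τ/5 - 12/7)^2: discriminant 1648/175, real irrational roots -4/5 + (2/35)*sqrt(721) and -4/5 - (2/35)*sqrt(721); poles of order 2, moduli -4/5 + (2/35)*sqrt(721) and 4/5 + (2/35)*sqrt(721).
The radius of convergence is the smallest modulus among the singular points: -4/5 + (2/35)*sqrt(721).
The factor τ**2 + 8*τ/5 - 12/7 splits as (τ - a)(τ - a') with a = -4/5 - (2/35)*sqrt(721), a' = -4/5 + (2/35)*sqrt(721). At the order-2 pole a set g(τ) = (τ - a)^2*f(τ) = [15/17 - 12*τ] / (τ - a')^2.
Order-2 pole: residue = g'(a); g'(-4/5 - (2/35)*sqrt(721)) = (155925/5771296)*sqrt(721), so the residue is (155925/5771296)*sqrt(721).
The factor τ**2 + 8*τ/5 - 12/7 splits as (τ - a)(τ - a') with a = -4/5 + (2/35)*sqrt(721), a' = -4/5 - (2/35)*sqrt(721). At the order-2 pole a set g(τ) = (τ - a)^2*f(τ) = [15/17 - 12*τ] / (τ - a')^2.
Order-2 pole: residue = g'(a); g'(-4/5 + (2/35)*sqrt(721)) = -(155925/5771296)*sqrt(721), so the residue is -(155925/5771296)*sqrt(721).
List the singular points by increasing real part (a conjugate pair: the negative imaginary part first).

Radius of convergence at 0: -4/5 + (2/35)*sqrt(721).
At -4/5 - (2/35)*sqrt(721): a pole of order 2; residue (155925/5771296)*sqrt(721).
At -4/5 + (2/35)*sqrt(721): a pole of order 2; residue -(155925/5771296)*sqrt(721).


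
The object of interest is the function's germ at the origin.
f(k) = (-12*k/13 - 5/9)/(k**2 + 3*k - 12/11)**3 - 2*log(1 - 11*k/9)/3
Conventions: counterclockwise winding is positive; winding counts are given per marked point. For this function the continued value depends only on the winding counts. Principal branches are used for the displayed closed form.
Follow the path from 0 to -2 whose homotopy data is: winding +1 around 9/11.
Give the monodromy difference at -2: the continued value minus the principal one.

Continued minus principal equals -(4/3)*pi*i.

The rational part is single-valued and drops out of the difference; each branch term changes only by its own monodromy.
(-2/3)*log(1 - k/(9/11)): each positive loop around 9/11 adds 2*pi*i to the log, so winding +1 contributes (-2/3)*(1)*2*pi*i = -(4/3)*pi*i.
Summing the contributions at k = -2 gives -(4/3)*pi*i.


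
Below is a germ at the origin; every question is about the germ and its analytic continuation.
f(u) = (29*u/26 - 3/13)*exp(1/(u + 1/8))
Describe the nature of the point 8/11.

There is no denominator, hence no pole anywhere.
The essential point of exp(1/(u - (-1/8))) is -1/8, not 8/11.
So the germ continues analytically to 8/11.

The point is a regular point.


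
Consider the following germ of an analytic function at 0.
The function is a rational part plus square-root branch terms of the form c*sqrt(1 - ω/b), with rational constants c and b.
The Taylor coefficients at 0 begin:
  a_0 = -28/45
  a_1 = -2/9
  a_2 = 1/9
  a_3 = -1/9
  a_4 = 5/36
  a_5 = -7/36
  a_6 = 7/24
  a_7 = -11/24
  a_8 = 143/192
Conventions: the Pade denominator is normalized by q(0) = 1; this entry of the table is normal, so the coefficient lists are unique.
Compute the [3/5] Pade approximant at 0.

The Pade approximant has numerator coefficients [-28/45, -254/115, -3831/1610, -103/138]; denominator coefficients [1, 514/161, 3687/1288, 1465/2576, -25/644, 45/10304].

Taylor coefficients needed (read off): a_0 = -28/45, a_1 = -2/9, a_2 = 1/9, a_3 = -1/9, a_4 = 5/36, a_5 = -7/36, a_6 = 7/24, a_7 = -11/24, a_8 = 143/192.
Write the denominator as Q(ω) = 1 + q1*ω + q2*ω^2 + q3*ω^3 + q4*ω^4 + q5*ω^5. Requiring Q*f - P = O(ω^9) with deg P <= 3 kills the coefficients of ω^4..ω^8 in Q*f:
  ω^4: a_4 + q1*a_3 + q2*a_2 + q3*a_1 + q4*a_0 = 0, i.e. 5/36 + (-1/9)*q1 + (1/9)*q2 + (-2/9)*q3 + (-28/45)*q4 = 0.
  ω^5: a_5 + q1*a_4 + q2*a_3 + q3*a_2 + q4*a_1 + q5*a_0 = 0, i.e. -7/36 + (5/36)*q1 + (-1/9)*q2 + (1/9)*q3 + (-2/9)*q4 + (-28/45)*q5 = 0.
  ω^6: a_6 + q1*a_5 + q2*a_4 + q3*a_3 + q4*a_2 + q5*a_1 = 0, i.e. 7/24 + (-7/36)*q1 + (5/36)*q2 + (-1/9)*q3 + (1/9)*q4 + (-2/9)*q5 = 0.
  ω^7: a_7 + q1*a_6 + q2*a_5 + q3*a_4 + q4*a_3 + q5*a_2 = 0, i.e. -11/24 + (7/24)*q1 + (-7/36)*q2 + (5/36)*q3 + (-1/9)*q4 + (1/9)*q5 = 0.
  ω^8: a_8 + q1*a_7 + q2*a_6 + q3*a_5 + q4*a_4 + q5*a_3 = 0, i.e. 143/192 + (-11/24)*q1 + (7/24)*q2 + (-7/36)*q3 + (5/36)*q4 + (-1/9)*q5 = 0.
Solving this linear system: q1 = 514/161, q2 = 3687/1288, q3 = 1465/2576, q4 = -25/644, q5 = 45/10304.
The numerator is Q*f truncated at degree 3: P0 = a_0 = -28/45; P1 = a_1 + q1*a_0 = -254/115; P2 = a_2 + q1*a_1 + q2*a_0 = -3831/1610; P3 = a_3 + q1*a_2 + q2*a_1 + q3*a_0 = -103/138.


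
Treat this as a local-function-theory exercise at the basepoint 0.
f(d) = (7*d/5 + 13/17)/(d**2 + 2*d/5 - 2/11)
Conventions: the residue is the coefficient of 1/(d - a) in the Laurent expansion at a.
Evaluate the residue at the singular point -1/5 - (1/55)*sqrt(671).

The residue is 7/10 - (103/5185)*sqrt(671).

The factor d**2 + 2*d/5 - 2/11 splits as (d - a)(d - a') with a = -1/5 - (1/55)*sqrt(671), a' = -1/5 + (1/55)*sqrt(671). At the order-1 pole a set g(d) = (d - a)*f(d) = [7*d/5 + 13/17] / (d - a').
Simple pole: residue = g(a) at a = -1/5 - (1/55)*sqrt(671), which is 7/10 - (103/5185)*sqrt(671).


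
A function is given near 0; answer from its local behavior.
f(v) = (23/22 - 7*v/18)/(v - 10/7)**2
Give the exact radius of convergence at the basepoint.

The radius of convergence is 10/7.

Denominator factor (v - 10/7)^2: pole of order 2 at 10/7, modulus 10/7.
The radius of convergence is the smallest modulus among the singular points: 10/7.


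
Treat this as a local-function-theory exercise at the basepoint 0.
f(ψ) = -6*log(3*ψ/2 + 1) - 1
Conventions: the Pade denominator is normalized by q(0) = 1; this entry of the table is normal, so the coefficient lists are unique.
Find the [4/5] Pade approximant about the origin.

Taylor coefficients needed (expand at 0): a_0 = -1, a_1 = -9, a_2 = 27/4, a_3 = -27/4, a_4 = 243/32, a_5 = -729/80, a_6 = 729/64, a_7 = -6561/448, a_8 = 19683/1024, a_9 = -6561/256.
Write the denominator as Q(ψ) = 1 + q1*ψ + q2*ψ^2 + q3*ψ^3 + q4*ψ^4 + q5*ψ^5. Requiring Q*f - P = O(ψ^10) with deg P <= 4 kills the coefficients of ψ^5..ψ^9 in Q*f:
  ψ^5: a_5 + q1*a_4 + q2*a_3 + q3*a_2 + q4*a_1 + q5*a_0 = 0, i.e. -729/80 + (243/32)*q1 + (-27/4)*q2 + (27/4)*q3 + (-9)*q4 + (-1)*q5 = 0.
  ψ^6: a_6 + q1*a_5 + q2*a_4 + q3*a_3 + q4*a_2 + q5*a_1 = 0, i.e. 729/64 + (-729/80)*q1 + (243/32)*q2 + (-27/4)*q3 + (27/4)*q4 + (-9)*q5 = 0.
  ψ^7: a_7 + q1*a_6 + q2*a_5 + q3*a_4 + q4*a_3 + q5*a_2 = 0, i.e. -6561/448 + (729/64)*q1 + (-729/80)*q2 + (243/32)*q3 + (-27/4)*q4 + (27/4)*q5 = 0.
  ψ^8: a_8 + q1*a_7 + q2*a_6 + q3*a_5 + q4*a_4 + q5*a_3 = 0, i.e. 19683/1024 + (-6561/448)*q1 + (729/64)*q2 + (-729/80)*q3 + (243/32)*q4 + (-27/4)*q5 = 0.
  ψ^9: a_9 + q1*a_8 + q2*a_7 + q3*a_6 + q4*a_5 + q5*a_4 = 0, i.e. -6561/256 + (19683/1024)*q1 + (-6561/448)*q2 + (729/64)*q3 + (-729/80)*q4 + (243/32)*q5 = 0.
Solving this linear system: q1 = 257/78, q2 = 189/52, q3 = 1089/728, q4 = 477/2912, q5 = -81/29120.
The numerator is Q*f truncated at degree 4: P0 = a_0 = -1; P1 = a_1 + q1*a_0 = -959/78; P2 = a_2 + q1*a_1 + q2*a_0 = -345/13; P3 = a_3 + q1*a_2 + q2*a_1 + q3*a_0 = -6813/364; P4 = a_4 + q1*a_3 + q2*a_2 + q3*a_1 + q4*a_0 = -5445/1456.

The Pade approximant has numerator coefficients [-1, -959/78, -345/13, -6813/364, -5445/1456]; denominator coefficients [1, 257/78, 189/52, 1089/728, 477/2912, -81/29120].


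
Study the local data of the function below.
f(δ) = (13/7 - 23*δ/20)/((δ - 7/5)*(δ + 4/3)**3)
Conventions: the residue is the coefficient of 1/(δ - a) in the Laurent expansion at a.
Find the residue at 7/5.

The residue is 23355/1929788.

At the order-1 pole 7/5 set g(δ) = (δ - (7/5))*f(δ) = (13/7 - 23*δ/20)/(δ + 4/3)**3.
Simple pole: residue = g(a) at a = 7/5, which is 23355/1929788.


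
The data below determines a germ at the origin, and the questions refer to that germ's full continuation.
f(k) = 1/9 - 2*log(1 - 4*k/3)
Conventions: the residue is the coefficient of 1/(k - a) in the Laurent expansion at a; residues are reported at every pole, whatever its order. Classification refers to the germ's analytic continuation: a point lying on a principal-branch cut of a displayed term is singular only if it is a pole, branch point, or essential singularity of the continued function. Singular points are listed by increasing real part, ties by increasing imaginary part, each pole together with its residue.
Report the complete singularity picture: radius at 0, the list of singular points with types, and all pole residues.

Radius of convergence at 0: 3/4.
At 3/4: a logarithmic branch point.

Branch term (-2)*log(1 - k/(3/4)): its argument vanishes at k = 3/4, a logarithmic branch point, modulus 3/4.
The radius of convergence is the smallest modulus among the singular points: 3/4.


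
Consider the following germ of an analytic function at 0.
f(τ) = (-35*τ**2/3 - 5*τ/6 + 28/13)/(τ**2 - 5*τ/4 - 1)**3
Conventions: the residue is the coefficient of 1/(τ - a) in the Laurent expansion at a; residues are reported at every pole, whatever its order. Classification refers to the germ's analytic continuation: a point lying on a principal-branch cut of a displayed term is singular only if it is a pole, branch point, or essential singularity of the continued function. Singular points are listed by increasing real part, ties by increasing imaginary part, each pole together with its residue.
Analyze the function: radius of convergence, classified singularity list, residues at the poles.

Radius of convergence at 0: -5/8 + (1/8)*sqrt(89).
At 5/8 - (1/8)*sqrt(89): a pole of order 3; residue -(595136/27493791)*sqrt(89).
At 5/8 + (1/8)*sqrt(89): a pole of order 3; residue (595136/27493791)*sqrt(89).

Denominator factor (τ**2 - 5*τ/4 - 1)^3: discriminant 89/16, real irrational roots 5/8 + (1/8)*sqrt(89) and 5/8 - (1/8)*sqrt(89); poles of order 3, moduli 5/8 + (1/8)*sqrt(89) and -5/8 + (1/8)*sqrt(89).
The radius of convergence is the smallest modulus among the singular points: -5/8 + (1/8)*sqrt(89).
The factor τ**2 - 5*τ/4 - 1 splits as (τ - a)(τ - a') with a = 5/8 - (1/8)*sqrt(89), a' = 5/8 + (1/8)*sqrt(89). At the order-3 pole a set g(τ) = (τ - a)^3*f(τ) = [-35*τ**2/3 - 5*τ/6 + 28/13] / (τ - a')^3.
Order-3 pole: residue = g''(a)/2; g''(5/8 - (1/8)*sqrt(89)) = -(1190272/27493791)*sqrt(89), so the residue is -(595136/27493791)*sqrt(89).
The factor τ**2 - 5*τ/4 - 1 splits as (τ - a)(τ - a') with a = 5/8 + (1/8)*sqrt(89), a' = 5/8 - (1/8)*sqrt(89). At the order-3 pole a set g(τ) = (τ - a)^3*f(τ) = [-35*τ**2/3 - 5*τ/6 + 28/13] / (τ - a')^3.
Order-3 pole: residue = g''(a)/2; g''(5/8 + (1/8)*sqrt(89)) = (1190272/27493791)*sqrt(89), so the residue is (595136/27493791)*sqrt(89).
List the singular points by increasing real part (a conjugate pair: the negative imaginary part first).


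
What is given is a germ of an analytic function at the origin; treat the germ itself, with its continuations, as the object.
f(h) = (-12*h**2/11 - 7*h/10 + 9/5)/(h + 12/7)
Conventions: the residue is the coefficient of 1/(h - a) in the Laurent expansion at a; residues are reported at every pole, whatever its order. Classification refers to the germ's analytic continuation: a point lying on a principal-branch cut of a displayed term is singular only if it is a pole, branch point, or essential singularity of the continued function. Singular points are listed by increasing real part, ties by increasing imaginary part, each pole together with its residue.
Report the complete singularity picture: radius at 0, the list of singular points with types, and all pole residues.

Radius of convergence at 0: 12/7.
At -12/7: a pole of order 1; residue -111/539.

Denominator factor (h + 12/7): pole of order 1 at -12/7, modulus 12/7.
The radius of convergence is the smallest modulus among the singular points: 12/7.
At the order-1 pole -12/7 set g(h) = (h - (-12/7))*f(h) = -12*h**2/11 - 7*h/10 + 9/5.
Simple pole: residue = g(a) at a = -12/7, which is -111/539.


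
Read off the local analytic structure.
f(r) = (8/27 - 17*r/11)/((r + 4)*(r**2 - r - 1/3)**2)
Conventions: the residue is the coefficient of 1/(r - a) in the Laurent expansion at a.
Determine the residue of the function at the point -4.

At the order-1 pole -4 set g(r) = (r - (-4))*f(r) = (8/27 - 17*r/11)/(r**2 - r - 1/3)**2.
Simple pole: residue = g(a) at a = -4, which is 1924/114873.

The residue is 1924/114873.


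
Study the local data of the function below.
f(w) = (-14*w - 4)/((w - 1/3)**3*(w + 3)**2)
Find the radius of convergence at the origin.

The radius of convergence is 1/3.

Denominator factor (w + 3)^2: pole of order 2 at -3, modulus 3.
Denominator factor (w - 1/3)^3: pole of order 3 at 1/3, modulus 1/3.
The radius of convergence is the smallest modulus among the singular points: 1/3.


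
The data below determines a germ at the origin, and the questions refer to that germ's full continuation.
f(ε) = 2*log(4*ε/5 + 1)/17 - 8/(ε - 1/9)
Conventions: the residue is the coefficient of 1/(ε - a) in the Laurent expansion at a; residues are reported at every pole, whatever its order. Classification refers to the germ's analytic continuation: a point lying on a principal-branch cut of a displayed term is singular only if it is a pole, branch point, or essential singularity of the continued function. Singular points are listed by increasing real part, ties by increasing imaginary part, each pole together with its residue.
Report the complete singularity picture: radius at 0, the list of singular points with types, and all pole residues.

Radius of convergence at 0: 1/9.
At -5/4: a logarithmic branch point.
At 1/9: a pole of order 1; residue -8.

Denominator factor (ε - 1/9): pole of order 1 at 1/9, modulus 1/9.
Branch term (2/17)*log(1 - ε/(-5/4)): its argument vanishes at ε = -5/4, a logarithmic branch point, modulus 5/4.
The radius of convergence is the smallest modulus among the singular points: 1/9.
The branch term is analytic at 1/9 and contributes nothing to the residue; only the rational part matters.
At the order-1 pole 1/9 set g(ε) = (ε - (1/9))*(rational part) = -8.
Simple pole: residue = g(a) at a = 1/9, which is -8.
List the singular points by increasing real part (a conjugate pair: the negative imaginary part first).


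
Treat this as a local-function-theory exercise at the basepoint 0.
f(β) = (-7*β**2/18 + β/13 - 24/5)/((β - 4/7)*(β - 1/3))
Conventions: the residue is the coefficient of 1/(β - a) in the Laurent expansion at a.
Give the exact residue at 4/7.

The residue is -19996/975.

At the order-1 pole 4/7 set g(β) = (β - (4/7))*f(β) = (-7*β**2/18 + β/13 - 24/5)/(β - 1/3).
Simple pole: residue = g(a) at a = 4/7, which is -19996/975.


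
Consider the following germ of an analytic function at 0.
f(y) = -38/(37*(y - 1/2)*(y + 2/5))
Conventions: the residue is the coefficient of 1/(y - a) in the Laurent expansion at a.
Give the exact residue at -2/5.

The residue is 380/333.

At the order-1 pole -2/5 set g(y) = (y - (-2/5))*f(y) = -38/(37*(y - 1/2)).
Simple pole: residue = g(a) at a = -2/5, which is 380/333.


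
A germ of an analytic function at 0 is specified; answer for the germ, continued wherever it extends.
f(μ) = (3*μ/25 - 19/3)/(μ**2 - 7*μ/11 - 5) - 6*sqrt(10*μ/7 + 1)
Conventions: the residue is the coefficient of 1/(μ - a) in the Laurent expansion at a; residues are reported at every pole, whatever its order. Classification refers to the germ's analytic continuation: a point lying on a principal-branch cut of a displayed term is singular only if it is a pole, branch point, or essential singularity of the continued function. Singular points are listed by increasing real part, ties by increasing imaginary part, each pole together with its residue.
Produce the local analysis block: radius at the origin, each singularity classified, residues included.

Denominator factor (μ**2 - 7*μ/11 - 5): discriminant 2469/121, real irrational roots 7/22 + (1/22)*sqrt(2469) and 7/22 - (1/22)*sqrt(2469); poles of order 1, moduli 7/22 + (1/22)*sqrt(2469) and -7/22 + (1/22)*sqrt(2469).
Branch term (-6)*sqrt(1 - μ/(-7/10)): its argument vanishes at μ = -7/10, a square-root branch point, modulus 7/10.
The radius of convergence is the smallest modulus among the singular points: 7/10.
The branch term is analytic at 7/22 - (1/22)*sqrt(2469) and contributes nothing to the residue; only the rational part matters.
The factor μ**2 - 7*μ/11 - 5 splits as (μ - a)(μ - a') with a = 7/22 - (1/22)*sqrt(2469), a' = 7/22 + (1/22)*sqrt(2469). At the order-1 pole a set g(μ) = (μ - a)*(rational part) = [3*μ/25 - 19/3] / (μ - a').
Simple pole: residue = g(a) at a = 7/22 - (1/22)*sqrt(2469), which is 3/50 + (10387/370350)*sqrt(2469).
The branch term is analytic at 7/22 + (1/22)*sqrt(2469) and contributes nothing to the residue; only the rational part matters.
The factor μ**2 - 7*μ/11 - 5 splits as (μ - a)(μ - a') with a = 7/22 + (1/22)*sqrt(2469), a' = 7/22 - (1/22)*sqrt(2469). At the order-1 pole a set g(μ) = (μ - a)*(rational part) = [3*μ/25 - 19/3] / (μ - a').
Simple pole: residue = g(a) at a = 7/22 + (1/22)*sqrt(2469), which is 3/50 - (10387/370350)*sqrt(2469).
List the singular points by increasing real part (a conjugate pair: the negative imaginary part first).

Radius of convergence at 0: 7/10.
At 7/22 - (1/22)*sqrt(2469): a pole of order 1; residue 3/50 + (10387/370350)*sqrt(2469).
At -7/10: an algebraic (square-root) branch point.
At 7/22 + (1/22)*sqrt(2469): a pole of order 1; residue 3/50 - (10387/370350)*sqrt(2469).


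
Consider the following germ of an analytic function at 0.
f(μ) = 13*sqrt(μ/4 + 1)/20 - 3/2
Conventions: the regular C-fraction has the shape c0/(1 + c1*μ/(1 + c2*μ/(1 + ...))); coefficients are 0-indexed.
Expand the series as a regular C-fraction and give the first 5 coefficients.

Taylor coefficients (expand at 0): a_0 = -17/20, a_1 = 13/160, a_2 = -13/2560, a_3 = 13/20480, a_4 = -13/131072.
c0 = a_0 = -17/20. Peel one level at a time: if S = 1 + c*μ/S' with S'(0) = 1, then c is the μ-coefficient of S and S' = c*μ/(S - 1).
S_1 = c0/f = 1 + (13/136)*μ + (117/36992)*μ^2 + ...; c1 = 13/136.
S_2 = c1*μ/(S_1 - 1) = 1 + (-9/272)*μ + (-1/256)*μ^2 + ...; c2 = -9/272.
S_3 = c2*μ/(S_2 - 1) = 1 + (-17/144)*μ + (595/20736)*μ^2 + ...; c3 = -17/144.
S_4 = c3*μ/(S_3 - 1) = 1 + (35/144)*μ + ...; c4 = 35/144.

The regular C-fraction coefficients are [-17/20, 13/136, -9/272, -17/144, 35/144].


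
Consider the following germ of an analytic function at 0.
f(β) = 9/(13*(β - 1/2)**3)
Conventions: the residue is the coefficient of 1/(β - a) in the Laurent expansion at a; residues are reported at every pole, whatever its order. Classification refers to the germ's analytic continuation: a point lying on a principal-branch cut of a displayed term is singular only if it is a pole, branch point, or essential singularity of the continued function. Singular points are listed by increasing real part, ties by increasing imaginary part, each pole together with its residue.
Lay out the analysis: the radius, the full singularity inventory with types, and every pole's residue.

Radius of convergence at 0: 1/2.
At 1/2: a pole of order 3; residue 0.

Denominator factor (β - 1/2)^3: pole of order 3 at 1/2, modulus 1/2.
The radius of convergence is the smallest modulus among the singular points: 1/2.
At the order-3 pole 1/2 set g(β) = (β - (1/2))^3*f(β) = 9/13.
Order-3 pole: residue = g''(a)/2; g''(1/2) = 0, so the residue is 0.


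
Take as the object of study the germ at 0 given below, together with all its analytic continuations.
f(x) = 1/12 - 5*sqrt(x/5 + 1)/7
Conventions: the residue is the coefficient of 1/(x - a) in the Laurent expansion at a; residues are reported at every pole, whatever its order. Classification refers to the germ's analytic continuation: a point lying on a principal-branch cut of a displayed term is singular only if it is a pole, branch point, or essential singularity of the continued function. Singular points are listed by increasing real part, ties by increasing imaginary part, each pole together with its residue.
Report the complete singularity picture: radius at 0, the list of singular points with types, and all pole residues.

Radius of convergence at 0: 5.
At -5: an algebraic (square-root) branch point.

Branch term (-5/7)*sqrt(1 - x/(-5)): its argument vanishes at x = -5, a square-root branch point, modulus 5.
The radius of convergence is the smallest modulus among the singular points: 5.


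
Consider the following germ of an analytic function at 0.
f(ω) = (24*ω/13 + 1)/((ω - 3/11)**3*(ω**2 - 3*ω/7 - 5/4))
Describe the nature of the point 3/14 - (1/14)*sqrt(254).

The point is a pole of order 1.

The denominator factor ω**2 - 3*ω/7 - 5/4 vanishes at 3/14 - (1/14)*sqrt(254) and appears to the power 1; the numerator there equals 127/91 - (12/91)*sqrt(254), nonzero, and no other factor vanishes.
Hence a pole whose order is the multiplicity, 1.


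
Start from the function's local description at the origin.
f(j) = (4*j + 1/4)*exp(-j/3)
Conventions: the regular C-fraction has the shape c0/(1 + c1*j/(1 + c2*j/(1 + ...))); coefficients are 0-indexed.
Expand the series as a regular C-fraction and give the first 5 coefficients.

Taylor coefficients (expand at 0): a_0 = 1/4, a_1 = 47/12, a_2 = -95/72, a_3 = 143/648, a_4 = -191/7776.
c0 = a_0 = 1/4. Peel one level at a time: if S = 1 + c*j/S' with S'(0) = 1, then c is the j-coefficient of S and S' = c*j/(S - 1).
S_1 = c0/f = 1 + (-47/3)*j + (4513/18)*j^2 + ...; c1 = -47/3.
S_2 = c1*j/(S_1 - 1) = 1 + (4513/282)*j + (13633/238572)*j^2 + ...; c2 = 4513/282.
S_3 = c2*j/(S_2 - 1) = 1 + (-13633/3817998)*j + (-2613023/6598962756)*j^2 + ...; c3 = -13633/3817998.
S_4 = c3*j/(S_3 - 1) = 1 + (-122812081/1107463122)*j + ...; c4 = -122812081/1107463122.

The regular C-fraction coefficients are [1/4, -47/3, 4513/282, -13633/3817998, -122812081/1107463122].


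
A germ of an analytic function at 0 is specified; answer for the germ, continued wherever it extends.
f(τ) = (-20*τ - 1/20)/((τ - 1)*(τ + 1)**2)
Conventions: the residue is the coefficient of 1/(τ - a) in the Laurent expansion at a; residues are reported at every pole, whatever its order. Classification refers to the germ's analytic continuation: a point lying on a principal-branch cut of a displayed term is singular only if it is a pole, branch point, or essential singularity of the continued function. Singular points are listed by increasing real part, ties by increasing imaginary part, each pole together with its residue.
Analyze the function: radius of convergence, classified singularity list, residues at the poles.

Denominator factor (τ - 1): pole of order 1 at 1, modulus 1.
Denominator factor (τ + 1)^2: pole of order 2 at -1, modulus 1.
The radius of convergence is the smallest modulus among the singular points: 1.
At the order-2 pole -1 set g(τ) = (τ - (-1))^2*f(τ) = (-20*τ - 1/20)/(τ - 1).
Order-2 pole: residue = g'(a); g'(-1) = 401/80, so the residue is 401/80.
At the order-1 pole 1 set g(τ) = (τ - (1))*f(τ) = (-20*τ - 1/20)/(τ + 1)**2.
Simple pole: residue = g(a) at a = 1, which is -401/80.
List the singular points by increasing real part (a conjugate pair: the negative imaginary part first).

Radius of convergence at 0: 1.
At -1: a pole of order 2; residue 401/80.
At 1: a pole of order 1; residue -401/80.


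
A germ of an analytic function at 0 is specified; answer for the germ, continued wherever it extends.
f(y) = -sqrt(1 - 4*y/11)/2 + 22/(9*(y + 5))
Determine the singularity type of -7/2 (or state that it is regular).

The point is a regular point.

Denominator factors: y + 5 = 3/2 at y = -7/2 — none vanishes.
Branch term sqrt(1 - y/(11/4)): argument at -7/2 is 25/11, nonzero, so -7/2 is not its branch point (a point on a principal cut is still regular for the continued germ).
So the germ continues analytically to -7/2.


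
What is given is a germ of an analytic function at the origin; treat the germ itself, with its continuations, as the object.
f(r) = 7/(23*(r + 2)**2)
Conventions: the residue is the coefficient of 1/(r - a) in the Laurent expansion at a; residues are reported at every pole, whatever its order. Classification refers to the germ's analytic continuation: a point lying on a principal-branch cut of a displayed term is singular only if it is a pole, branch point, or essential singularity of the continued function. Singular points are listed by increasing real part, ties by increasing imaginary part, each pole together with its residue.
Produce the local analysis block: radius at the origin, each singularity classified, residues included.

Denominator factor (r + 2)^2: pole of order 2 at -2, modulus 2.
The radius of convergence is the smallest modulus among the singular points: 2.
At the order-2 pole -2 set g(r) = (r - (-2))^2*f(r) = 7/23.
Order-2 pole: residue = g'(a); g'(-2) = 0, so the residue is 0.

Radius of convergence at 0: 2.
At -2: a pole of order 2; residue 0.


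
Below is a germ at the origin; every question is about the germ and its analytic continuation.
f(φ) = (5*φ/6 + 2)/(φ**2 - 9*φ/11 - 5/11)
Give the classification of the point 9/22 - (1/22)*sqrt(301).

The denominator factor φ**2 - 9*φ/11 - 5/11 vanishes at 9/22 - (1/22)*sqrt(301) and appears to the power 1; the numerator there equals 103/44 - (5/132)*sqrt(301), nonzero, and no other factor vanishes.
Hence a pole whose order is the multiplicity, 1.

The point is a pole of order 1.


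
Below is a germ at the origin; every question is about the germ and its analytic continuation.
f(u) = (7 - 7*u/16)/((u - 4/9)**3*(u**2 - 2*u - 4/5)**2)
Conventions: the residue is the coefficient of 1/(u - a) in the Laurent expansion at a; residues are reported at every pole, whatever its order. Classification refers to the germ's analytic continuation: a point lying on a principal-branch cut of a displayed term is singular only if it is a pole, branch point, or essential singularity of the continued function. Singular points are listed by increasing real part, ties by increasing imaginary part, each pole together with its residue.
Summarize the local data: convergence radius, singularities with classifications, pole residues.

Radius of convergence at 0: -1 + (3/5)*sqrt(5).
At 1 - (3/5)*sqrt(5): a pole of order 2; residue -631639771875/133090713856 - (265117704075/133090713856)*sqrt(5).
At 4/9: a pole of order 3; residue 631639771875/66545356928.
At 1 + (3/5)*sqrt(5): a pole of order 2; residue -631639771875/133090713856 + (265117704075/133090713856)*sqrt(5).


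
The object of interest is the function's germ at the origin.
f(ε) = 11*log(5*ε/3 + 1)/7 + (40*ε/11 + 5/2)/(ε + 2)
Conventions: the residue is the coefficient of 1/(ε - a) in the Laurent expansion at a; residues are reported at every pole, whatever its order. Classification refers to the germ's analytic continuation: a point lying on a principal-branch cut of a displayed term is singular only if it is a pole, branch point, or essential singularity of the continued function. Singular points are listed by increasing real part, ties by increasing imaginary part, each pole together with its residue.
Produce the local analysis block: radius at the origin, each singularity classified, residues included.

Denominator factor (ε + 2): pole of order 1 at -2, modulus 2.
Branch term (11/7)*log(1 - ε/(-3/5)): its argument vanishes at ε = -3/5, a logarithmic branch point, modulus 3/5.
The radius of convergence is the smallest modulus among the singular points: 3/5.
The branch term is analytic at -2 and contributes nothing to the residue; only the rational part matters.
At the order-1 pole -2 set g(ε) = (ε - (-2))*(rational part) = 40*ε/11 + 5/2.
Simple pole: residue = g(a) at a = -2, which is -105/22.
List the singular points by increasing real part (a conjugate pair: the negative imaginary part first).

Radius of convergence at 0: 3/5.
At -2: a pole of order 1; residue -105/22.
At -3/5: a logarithmic branch point.


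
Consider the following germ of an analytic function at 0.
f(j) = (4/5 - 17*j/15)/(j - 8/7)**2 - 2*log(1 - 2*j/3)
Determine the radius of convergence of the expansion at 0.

The radius of convergence is 8/7.

Denominator factor (j - 8/7)^2: pole of order 2 at 8/7, modulus 8/7.
Branch term (-2)*log(1 - j/(3/2)): its argument vanishes at j = 3/2, a logarithmic branch point, modulus 3/2.
The radius of convergence is the smallest modulus among the singular points: 8/7.


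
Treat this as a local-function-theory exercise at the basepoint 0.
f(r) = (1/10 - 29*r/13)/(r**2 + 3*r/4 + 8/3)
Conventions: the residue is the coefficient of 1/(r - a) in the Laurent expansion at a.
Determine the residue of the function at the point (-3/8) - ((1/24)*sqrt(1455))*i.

The factor r**2 + 3*r/4 + 8/3 splits as (r - a)(r - a') with a = (-3/8) - ((1/24)*sqrt(1455))*i, a' = (-3/8) + ((1/24)*sqrt(1455))*i. At the order-1 pole a set g(r) = (r - a)*f(r) = [1/10 - 29*r/13] / (r - a').
Simple pole: residue = g(a) at a = (-3/8) - ((1/24)*sqrt(1455))*i, which is (-29/26) + ((487/63050)*sqrt(1455))*i.

The residue is (-29/26) + ((487/63050)*sqrt(1455))*i.


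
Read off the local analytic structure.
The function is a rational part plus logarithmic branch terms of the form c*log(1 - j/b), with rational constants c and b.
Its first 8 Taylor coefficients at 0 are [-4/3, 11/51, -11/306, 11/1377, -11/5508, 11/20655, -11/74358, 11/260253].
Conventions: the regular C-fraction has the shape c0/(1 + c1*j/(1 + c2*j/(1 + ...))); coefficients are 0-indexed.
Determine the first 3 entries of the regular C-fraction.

Taylor coefficients (read off): a_0 = -4/3, a_1 = 11/51, a_2 = -11/306.
c0 = a_0 = -4/3. Peel one level at a time: if S = 1 + c*j/S' with S'(0) = 1, then c is the j-coefficient of S and S' = c*j/(S - 1).
S_1 = c0/f = 1 + (11/68)*j + (-11/13872)*j^2 + ...; c1 = 11/68.
S_2 = c1*j/(S_1 - 1) = 1 + (1/204)*j + ...; c2 = 1/204.

The regular C-fraction coefficients are [-4/3, 11/68, 1/204].
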